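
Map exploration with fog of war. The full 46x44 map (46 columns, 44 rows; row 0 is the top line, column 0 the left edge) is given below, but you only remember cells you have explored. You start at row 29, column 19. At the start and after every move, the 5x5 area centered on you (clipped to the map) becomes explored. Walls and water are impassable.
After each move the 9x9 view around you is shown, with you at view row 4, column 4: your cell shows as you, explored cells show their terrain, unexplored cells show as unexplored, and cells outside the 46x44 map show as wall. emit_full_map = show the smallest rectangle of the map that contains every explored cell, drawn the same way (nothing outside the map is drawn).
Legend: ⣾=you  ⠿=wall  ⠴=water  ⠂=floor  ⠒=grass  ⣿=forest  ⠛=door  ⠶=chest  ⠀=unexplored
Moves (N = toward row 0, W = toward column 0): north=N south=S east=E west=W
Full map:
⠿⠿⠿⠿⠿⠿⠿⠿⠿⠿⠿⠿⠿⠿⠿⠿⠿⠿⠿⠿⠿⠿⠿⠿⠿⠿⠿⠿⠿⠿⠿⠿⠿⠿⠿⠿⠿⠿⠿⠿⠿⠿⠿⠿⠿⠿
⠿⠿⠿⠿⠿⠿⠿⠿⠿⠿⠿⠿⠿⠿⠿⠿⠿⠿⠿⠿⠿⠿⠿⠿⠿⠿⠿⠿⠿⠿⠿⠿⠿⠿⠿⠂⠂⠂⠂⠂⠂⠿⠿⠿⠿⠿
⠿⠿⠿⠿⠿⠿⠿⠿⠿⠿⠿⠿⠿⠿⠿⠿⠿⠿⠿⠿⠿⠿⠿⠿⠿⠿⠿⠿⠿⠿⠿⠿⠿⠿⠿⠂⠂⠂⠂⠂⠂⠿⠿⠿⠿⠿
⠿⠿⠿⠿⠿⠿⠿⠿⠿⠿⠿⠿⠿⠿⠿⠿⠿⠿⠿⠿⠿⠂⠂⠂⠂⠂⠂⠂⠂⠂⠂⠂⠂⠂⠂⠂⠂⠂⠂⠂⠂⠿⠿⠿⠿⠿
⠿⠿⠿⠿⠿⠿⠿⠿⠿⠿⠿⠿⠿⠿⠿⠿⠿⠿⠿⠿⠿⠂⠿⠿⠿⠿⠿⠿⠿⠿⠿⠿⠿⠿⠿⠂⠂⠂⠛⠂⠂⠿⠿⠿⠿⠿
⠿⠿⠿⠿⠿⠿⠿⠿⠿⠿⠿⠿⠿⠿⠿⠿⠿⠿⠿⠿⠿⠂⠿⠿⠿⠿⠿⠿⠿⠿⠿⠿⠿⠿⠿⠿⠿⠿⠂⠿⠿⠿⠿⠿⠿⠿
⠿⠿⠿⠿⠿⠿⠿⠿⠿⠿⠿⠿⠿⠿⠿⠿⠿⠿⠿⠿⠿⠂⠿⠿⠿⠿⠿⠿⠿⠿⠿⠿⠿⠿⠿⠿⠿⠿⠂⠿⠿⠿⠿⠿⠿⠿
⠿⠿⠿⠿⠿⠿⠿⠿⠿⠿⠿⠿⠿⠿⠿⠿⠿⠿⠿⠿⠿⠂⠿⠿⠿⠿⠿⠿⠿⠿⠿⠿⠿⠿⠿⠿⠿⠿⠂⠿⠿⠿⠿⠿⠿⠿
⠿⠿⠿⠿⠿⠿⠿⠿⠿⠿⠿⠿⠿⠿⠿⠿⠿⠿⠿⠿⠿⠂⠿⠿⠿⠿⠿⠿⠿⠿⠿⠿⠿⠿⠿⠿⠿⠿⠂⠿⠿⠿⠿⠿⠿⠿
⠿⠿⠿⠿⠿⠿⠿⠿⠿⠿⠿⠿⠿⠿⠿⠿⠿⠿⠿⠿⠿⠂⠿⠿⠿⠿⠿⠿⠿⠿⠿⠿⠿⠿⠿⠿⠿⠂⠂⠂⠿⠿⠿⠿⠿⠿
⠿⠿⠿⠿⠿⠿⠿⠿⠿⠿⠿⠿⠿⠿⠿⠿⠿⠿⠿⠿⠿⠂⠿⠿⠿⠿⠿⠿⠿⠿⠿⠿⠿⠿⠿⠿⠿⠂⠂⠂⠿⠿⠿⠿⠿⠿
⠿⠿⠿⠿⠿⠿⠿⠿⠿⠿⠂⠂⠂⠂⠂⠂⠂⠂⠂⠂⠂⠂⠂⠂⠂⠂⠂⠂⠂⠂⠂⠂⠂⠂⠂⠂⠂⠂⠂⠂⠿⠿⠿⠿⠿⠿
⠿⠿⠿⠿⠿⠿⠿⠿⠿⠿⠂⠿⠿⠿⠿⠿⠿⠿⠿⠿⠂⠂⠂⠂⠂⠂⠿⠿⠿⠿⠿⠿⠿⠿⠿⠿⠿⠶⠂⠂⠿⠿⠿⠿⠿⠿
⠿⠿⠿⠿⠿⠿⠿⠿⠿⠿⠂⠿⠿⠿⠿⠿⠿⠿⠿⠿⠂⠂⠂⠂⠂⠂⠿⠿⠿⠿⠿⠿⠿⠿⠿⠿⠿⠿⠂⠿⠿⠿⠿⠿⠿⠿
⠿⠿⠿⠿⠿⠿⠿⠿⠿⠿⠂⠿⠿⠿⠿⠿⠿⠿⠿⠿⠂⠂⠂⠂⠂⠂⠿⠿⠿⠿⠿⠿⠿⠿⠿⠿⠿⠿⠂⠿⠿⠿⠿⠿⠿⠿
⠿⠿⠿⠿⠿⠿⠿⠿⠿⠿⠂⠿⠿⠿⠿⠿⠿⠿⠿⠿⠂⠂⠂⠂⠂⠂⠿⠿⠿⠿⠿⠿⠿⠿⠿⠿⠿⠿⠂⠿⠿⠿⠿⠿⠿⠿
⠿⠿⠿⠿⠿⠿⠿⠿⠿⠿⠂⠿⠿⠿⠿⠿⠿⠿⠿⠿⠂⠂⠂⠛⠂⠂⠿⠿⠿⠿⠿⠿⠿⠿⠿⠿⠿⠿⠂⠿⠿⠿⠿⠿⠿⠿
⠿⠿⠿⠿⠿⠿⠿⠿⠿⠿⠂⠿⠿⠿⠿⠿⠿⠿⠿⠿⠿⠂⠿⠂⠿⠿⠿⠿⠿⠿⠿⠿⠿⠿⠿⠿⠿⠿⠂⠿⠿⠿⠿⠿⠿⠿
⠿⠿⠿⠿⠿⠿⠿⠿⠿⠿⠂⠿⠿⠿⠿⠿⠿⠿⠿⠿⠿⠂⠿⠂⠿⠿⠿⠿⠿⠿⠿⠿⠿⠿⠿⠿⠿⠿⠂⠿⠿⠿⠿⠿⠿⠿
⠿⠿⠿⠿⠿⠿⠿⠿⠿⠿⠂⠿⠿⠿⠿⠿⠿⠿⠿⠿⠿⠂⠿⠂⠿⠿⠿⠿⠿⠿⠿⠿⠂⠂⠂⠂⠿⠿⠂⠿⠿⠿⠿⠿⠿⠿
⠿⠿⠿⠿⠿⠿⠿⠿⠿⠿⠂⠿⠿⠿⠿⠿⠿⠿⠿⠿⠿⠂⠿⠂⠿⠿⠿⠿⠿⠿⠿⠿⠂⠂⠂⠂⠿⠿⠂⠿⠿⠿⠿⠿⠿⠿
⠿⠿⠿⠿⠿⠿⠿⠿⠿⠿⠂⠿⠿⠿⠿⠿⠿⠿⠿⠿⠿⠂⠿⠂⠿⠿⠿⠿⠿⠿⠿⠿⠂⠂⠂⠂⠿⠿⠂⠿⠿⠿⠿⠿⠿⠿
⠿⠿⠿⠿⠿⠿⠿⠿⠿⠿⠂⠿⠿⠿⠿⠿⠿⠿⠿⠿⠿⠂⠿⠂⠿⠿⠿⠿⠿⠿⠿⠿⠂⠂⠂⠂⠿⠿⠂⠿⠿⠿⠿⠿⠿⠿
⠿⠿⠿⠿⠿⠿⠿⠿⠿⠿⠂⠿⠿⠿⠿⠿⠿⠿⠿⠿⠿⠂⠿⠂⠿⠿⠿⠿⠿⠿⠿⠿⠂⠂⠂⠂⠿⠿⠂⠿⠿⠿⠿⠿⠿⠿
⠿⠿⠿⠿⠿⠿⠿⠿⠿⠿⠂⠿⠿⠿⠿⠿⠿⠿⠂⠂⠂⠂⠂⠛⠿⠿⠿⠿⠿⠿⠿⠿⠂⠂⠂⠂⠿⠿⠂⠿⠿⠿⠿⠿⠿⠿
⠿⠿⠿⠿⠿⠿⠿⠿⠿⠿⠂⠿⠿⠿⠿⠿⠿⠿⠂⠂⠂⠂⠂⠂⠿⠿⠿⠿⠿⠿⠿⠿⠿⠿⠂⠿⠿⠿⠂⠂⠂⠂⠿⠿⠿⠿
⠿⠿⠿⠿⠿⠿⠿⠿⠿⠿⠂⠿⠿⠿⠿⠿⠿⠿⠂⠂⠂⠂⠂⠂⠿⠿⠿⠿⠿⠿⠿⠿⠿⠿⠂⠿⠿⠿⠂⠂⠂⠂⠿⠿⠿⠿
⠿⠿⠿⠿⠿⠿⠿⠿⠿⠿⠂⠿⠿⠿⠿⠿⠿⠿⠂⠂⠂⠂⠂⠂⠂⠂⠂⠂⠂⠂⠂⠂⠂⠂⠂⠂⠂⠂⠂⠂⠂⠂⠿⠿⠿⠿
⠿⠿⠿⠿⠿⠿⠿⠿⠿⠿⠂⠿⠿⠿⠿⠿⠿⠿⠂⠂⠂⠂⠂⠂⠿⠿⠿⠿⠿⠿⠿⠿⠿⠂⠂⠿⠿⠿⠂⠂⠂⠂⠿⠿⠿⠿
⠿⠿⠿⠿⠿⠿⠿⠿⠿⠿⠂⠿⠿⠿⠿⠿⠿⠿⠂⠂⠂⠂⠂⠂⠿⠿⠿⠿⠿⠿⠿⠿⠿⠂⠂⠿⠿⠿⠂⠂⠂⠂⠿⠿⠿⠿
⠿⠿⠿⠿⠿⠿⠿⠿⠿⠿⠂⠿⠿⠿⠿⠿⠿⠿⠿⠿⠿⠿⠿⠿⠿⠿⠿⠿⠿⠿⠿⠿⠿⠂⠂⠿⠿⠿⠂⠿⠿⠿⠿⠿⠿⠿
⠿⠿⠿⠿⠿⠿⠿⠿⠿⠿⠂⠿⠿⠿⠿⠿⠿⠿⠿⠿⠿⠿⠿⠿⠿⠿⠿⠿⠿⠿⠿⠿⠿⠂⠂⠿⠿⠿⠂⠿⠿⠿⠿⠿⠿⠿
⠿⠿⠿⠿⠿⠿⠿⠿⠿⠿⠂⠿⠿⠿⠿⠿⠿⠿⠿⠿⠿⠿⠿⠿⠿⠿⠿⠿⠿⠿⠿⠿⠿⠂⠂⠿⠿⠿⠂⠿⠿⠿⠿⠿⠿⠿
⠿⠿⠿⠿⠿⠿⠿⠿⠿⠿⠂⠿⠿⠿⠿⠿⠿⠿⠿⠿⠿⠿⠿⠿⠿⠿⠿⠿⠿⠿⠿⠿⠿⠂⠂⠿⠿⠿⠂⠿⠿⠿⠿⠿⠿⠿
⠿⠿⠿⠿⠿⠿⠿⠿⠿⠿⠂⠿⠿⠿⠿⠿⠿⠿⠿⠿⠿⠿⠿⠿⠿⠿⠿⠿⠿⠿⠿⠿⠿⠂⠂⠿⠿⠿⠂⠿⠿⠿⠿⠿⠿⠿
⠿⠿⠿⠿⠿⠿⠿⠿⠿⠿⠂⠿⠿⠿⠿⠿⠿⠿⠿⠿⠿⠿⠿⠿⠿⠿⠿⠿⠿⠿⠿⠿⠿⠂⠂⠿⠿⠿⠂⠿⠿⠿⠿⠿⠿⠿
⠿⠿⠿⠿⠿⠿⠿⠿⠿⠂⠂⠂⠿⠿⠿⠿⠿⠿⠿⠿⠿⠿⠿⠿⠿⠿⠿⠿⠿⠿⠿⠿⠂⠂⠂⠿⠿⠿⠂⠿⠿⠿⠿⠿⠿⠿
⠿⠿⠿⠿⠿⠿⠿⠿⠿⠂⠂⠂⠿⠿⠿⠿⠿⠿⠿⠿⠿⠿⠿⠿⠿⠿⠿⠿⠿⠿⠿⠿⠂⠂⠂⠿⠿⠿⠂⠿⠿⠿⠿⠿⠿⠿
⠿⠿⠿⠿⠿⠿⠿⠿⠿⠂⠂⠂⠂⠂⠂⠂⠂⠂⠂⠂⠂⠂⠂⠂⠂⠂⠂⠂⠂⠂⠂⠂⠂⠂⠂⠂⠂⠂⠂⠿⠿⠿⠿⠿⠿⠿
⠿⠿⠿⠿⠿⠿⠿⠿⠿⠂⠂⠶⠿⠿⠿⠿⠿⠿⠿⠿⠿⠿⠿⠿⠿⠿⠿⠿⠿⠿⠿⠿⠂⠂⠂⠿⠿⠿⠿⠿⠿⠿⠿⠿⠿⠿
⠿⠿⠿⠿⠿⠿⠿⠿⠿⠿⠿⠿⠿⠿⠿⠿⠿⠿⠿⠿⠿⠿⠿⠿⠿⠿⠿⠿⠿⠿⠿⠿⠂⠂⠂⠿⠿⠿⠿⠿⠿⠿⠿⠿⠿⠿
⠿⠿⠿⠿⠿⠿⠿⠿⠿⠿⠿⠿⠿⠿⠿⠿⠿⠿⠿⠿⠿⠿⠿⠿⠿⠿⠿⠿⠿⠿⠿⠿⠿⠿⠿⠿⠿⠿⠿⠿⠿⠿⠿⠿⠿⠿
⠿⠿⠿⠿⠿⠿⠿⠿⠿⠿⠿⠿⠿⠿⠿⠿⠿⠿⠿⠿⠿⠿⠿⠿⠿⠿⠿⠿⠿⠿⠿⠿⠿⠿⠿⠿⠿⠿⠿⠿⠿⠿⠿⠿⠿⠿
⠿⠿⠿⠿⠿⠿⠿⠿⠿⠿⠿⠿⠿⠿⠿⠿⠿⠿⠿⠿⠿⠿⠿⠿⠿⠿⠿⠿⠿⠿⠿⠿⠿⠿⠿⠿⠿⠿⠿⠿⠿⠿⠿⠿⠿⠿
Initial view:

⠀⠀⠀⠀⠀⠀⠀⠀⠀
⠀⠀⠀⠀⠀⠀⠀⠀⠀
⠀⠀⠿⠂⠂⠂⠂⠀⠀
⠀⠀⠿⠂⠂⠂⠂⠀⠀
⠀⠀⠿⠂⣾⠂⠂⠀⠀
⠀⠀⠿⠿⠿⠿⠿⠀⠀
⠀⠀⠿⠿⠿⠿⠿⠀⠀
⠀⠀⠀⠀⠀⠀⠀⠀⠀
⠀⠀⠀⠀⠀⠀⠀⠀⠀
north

⠀⠀⠀⠀⠀⠀⠀⠀⠀
⠀⠀⠀⠀⠀⠀⠀⠀⠀
⠀⠀⠿⠂⠂⠂⠂⠀⠀
⠀⠀⠿⠂⠂⠂⠂⠀⠀
⠀⠀⠿⠂⣾⠂⠂⠀⠀
⠀⠀⠿⠂⠂⠂⠂⠀⠀
⠀⠀⠿⠿⠿⠿⠿⠀⠀
⠀⠀⠿⠿⠿⠿⠿⠀⠀
⠀⠀⠀⠀⠀⠀⠀⠀⠀

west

⠀⠀⠀⠀⠀⠀⠀⠀⠀
⠀⠀⠀⠀⠀⠀⠀⠀⠀
⠀⠀⠿⠿⠂⠂⠂⠂⠀
⠀⠀⠿⠿⠂⠂⠂⠂⠀
⠀⠀⠿⠿⣾⠂⠂⠂⠀
⠀⠀⠿⠿⠂⠂⠂⠂⠀
⠀⠀⠿⠿⠿⠿⠿⠿⠀
⠀⠀⠀⠿⠿⠿⠿⠿⠀
⠀⠀⠀⠀⠀⠀⠀⠀⠀

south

⠀⠀⠀⠀⠀⠀⠀⠀⠀
⠀⠀⠿⠿⠂⠂⠂⠂⠀
⠀⠀⠿⠿⠂⠂⠂⠂⠀
⠀⠀⠿⠿⠂⠂⠂⠂⠀
⠀⠀⠿⠿⣾⠂⠂⠂⠀
⠀⠀⠿⠿⠿⠿⠿⠿⠀
⠀⠀⠿⠿⠿⠿⠿⠿⠀
⠀⠀⠀⠀⠀⠀⠀⠀⠀
⠀⠀⠀⠀⠀⠀⠀⠀⠀

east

⠀⠀⠀⠀⠀⠀⠀⠀⠀
⠀⠿⠿⠂⠂⠂⠂⠀⠀
⠀⠿⠿⠂⠂⠂⠂⠀⠀
⠀⠿⠿⠂⠂⠂⠂⠀⠀
⠀⠿⠿⠂⣾⠂⠂⠀⠀
⠀⠿⠿⠿⠿⠿⠿⠀⠀
⠀⠿⠿⠿⠿⠿⠿⠀⠀
⠀⠀⠀⠀⠀⠀⠀⠀⠀
⠀⠀⠀⠀⠀⠀⠀⠀⠀

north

⠀⠀⠀⠀⠀⠀⠀⠀⠀
⠀⠀⠀⠀⠀⠀⠀⠀⠀
⠀⠿⠿⠂⠂⠂⠂⠀⠀
⠀⠿⠿⠂⠂⠂⠂⠀⠀
⠀⠿⠿⠂⣾⠂⠂⠀⠀
⠀⠿⠿⠂⠂⠂⠂⠀⠀
⠀⠿⠿⠿⠿⠿⠿⠀⠀
⠀⠿⠿⠿⠿⠿⠿⠀⠀
⠀⠀⠀⠀⠀⠀⠀⠀⠀

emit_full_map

⠿⠿⠂⠂⠂⠂
⠿⠿⠂⠂⠂⠂
⠿⠿⠂⣾⠂⠂
⠿⠿⠂⠂⠂⠂
⠿⠿⠿⠿⠿⠿
⠿⠿⠿⠿⠿⠿

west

⠀⠀⠀⠀⠀⠀⠀⠀⠀
⠀⠀⠀⠀⠀⠀⠀⠀⠀
⠀⠀⠿⠿⠂⠂⠂⠂⠀
⠀⠀⠿⠿⠂⠂⠂⠂⠀
⠀⠀⠿⠿⣾⠂⠂⠂⠀
⠀⠀⠿⠿⠂⠂⠂⠂⠀
⠀⠀⠿⠿⠿⠿⠿⠿⠀
⠀⠀⠿⠿⠿⠿⠿⠿⠀
⠀⠀⠀⠀⠀⠀⠀⠀⠀

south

⠀⠀⠀⠀⠀⠀⠀⠀⠀
⠀⠀⠿⠿⠂⠂⠂⠂⠀
⠀⠀⠿⠿⠂⠂⠂⠂⠀
⠀⠀⠿⠿⠂⠂⠂⠂⠀
⠀⠀⠿⠿⣾⠂⠂⠂⠀
⠀⠀⠿⠿⠿⠿⠿⠿⠀
⠀⠀⠿⠿⠿⠿⠿⠿⠀
⠀⠀⠀⠀⠀⠀⠀⠀⠀
⠀⠀⠀⠀⠀⠀⠀⠀⠀

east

⠀⠀⠀⠀⠀⠀⠀⠀⠀
⠀⠿⠿⠂⠂⠂⠂⠀⠀
⠀⠿⠿⠂⠂⠂⠂⠀⠀
⠀⠿⠿⠂⠂⠂⠂⠀⠀
⠀⠿⠿⠂⣾⠂⠂⠀⠀
⠀⠿⠿⠿⠿⠿⠿⠀⠀
⠀⠿⠿⠿⠿⠿⠿⠀⠀
⠀⠀⠀⠀⠀⠀⠀⠀⠀
⠀⠀⠀⠀⠀⠀⠀⠀⠀

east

⠀⠀⠀⠀⠀⠀⠀⠀⠀
⠿⠿⠂⠂⠂⠂⠀⠀⠀
⠿⠿⠂⠂⠂⠂⠂⠀⠀
⠿⠿⠂⠂⠂⠂⠂⠀⠀
⠿⠿⠂⠂⣾⠂⠂⠀⠀
⠿⠿⠿⠿⠿⠿⠿⠀⠀
⠿⠿⠿⠿⠿⠿⠿⠀⠀
⠀⠀⠀⠀⠀⠀⠀⠀⠀
⠀⠀⠀⠀⠀⠀⠀⠀⠀

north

⠀⠀⠀⠀⠀⠀⠀⠀⠀
⠀⠀⠀⠀⠀⠀⠀⠀⠀
⠿⠿⠂⠂⠂⠂⠂⠀⠀
⠿⠿⠂⠂⠂⠂⠂⠀⠀
⠿⠿⠂⠂⣾⠂⠂⠀⠀
⠿⠿⠂⠂⠂⠂⠂⠀⠀
⠿⠿⠿⠿⠿⠿⠿⠀⠀
⠿⠿⠿⠿⠿⠿⠿⠀⠀
⠀⠀⠀⠀⠀⠀⠀⠀⠀

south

⠀⠀⠀⠀⠀⠀⠀⠀⠀
⠿⠿⠂⠂⠂⠂⠂⠀⠀
⠿⠿⠂⠂⠂⠂⠂⠀⠀
⠿⠿⠂⠂⠂⠂⠂⠀⠀
⠿⠿⠂⠂⣾⠂⠂⠀⠀
⠿⠿⠿⠿⠿⠿⠿⠀⠀
⠿⠿⠿⠿⠿⠿⠿⠀⠀
⠀⠀⠀⠀⠀⠀⠀⠀⠀
⠀⠀⠀⠀⠀⠀⠀⠀⠀

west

⠀⠀⠀⠀⠀⠀⠀⠀⠀
⠀⠿⠿⠂⠂⠂⠂⠂⠀
⠀⠿⠿⠂⠂⠂⠂⠂⠀
⠀⠿⠿⠂⠂⠂⠂⠂⠀
⠀⠿⠿⠂⣾⠂⠂⠂⠀
⠀⠿⠿⠿⠿⠿⠿⠿⠀
⠀⠿⠿⠿⠿⠿⠿⠿⠀
⠀⠀⠀⠀⠀⠀⠀⠀⠀
⠀⠀⠀⠀⠀⠀⠀⠀⠀

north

⠀⠀⠀⠀⠀⠀⠀⠀⠀
⠀⠀⠀⠀⠀⠀⠀⠀⠀
⠀⠿⠿⠂⠂⠂⠂⠂⠀
⠀⠿⠿⠂⠂⠂⠂⠂⠀
⠀⠿⠿⠂⣾⠂⠂⠂⠀
⠀⠿⠿⠂⠂⠂⠂⠂⠀
⠀⠿⠿⠿⠿⠿⠿⠿⠀
⠀⠿⠿⠿⠿⠿⠿⠿⠀
⠀⠀⠀⠀⠀⠀⠀⠀⠀

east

⠀⠀⠀⠀⠀⠀⠀⠀⠀
⠀⠀⠀⠀⠀⠀⠀⠀⠀
⠿⠿⠂⠂⠂⠂⠂⠀⠀
⠿⠿⠂⠂⠂⠂⠂⠀⠀
⠿⠿⠂⠂⣾⠂⠂⠀⠀
⠿⠿⠂⠂⠂⠂⠂⠀⠀
⠿⠿⠿⠿⠿⠿⠿⠀⠀
⠿⠿⠿⠿⠿⠿⠿⠀⠀
⠀⠀⠀⠀⠀⠀⠀⠀⠀

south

⠀⠀⠀⠀⠀⠀⠀⠀⠀
⠿⠿⠂⠂⠂⠂⠂⠀⠀
⠿⠿⠂⠂⠂⠂⠂⠀⠀
⠿⠿⠂⠂⠂⠂⠂⠀⠀
⠿⠿⠂⠂⣾⠂⠂⠀⠀
⠿⠿⠿⠿⠿⠿⠿⠀⠀
⠿⠿⠿⠿⠿⠿⠿⠀⠀
⠀⠀⠀⠀⠀⠀⠀⠀⠀
⠀⠀⠀⠀⠀⠀⠀⠀⠀


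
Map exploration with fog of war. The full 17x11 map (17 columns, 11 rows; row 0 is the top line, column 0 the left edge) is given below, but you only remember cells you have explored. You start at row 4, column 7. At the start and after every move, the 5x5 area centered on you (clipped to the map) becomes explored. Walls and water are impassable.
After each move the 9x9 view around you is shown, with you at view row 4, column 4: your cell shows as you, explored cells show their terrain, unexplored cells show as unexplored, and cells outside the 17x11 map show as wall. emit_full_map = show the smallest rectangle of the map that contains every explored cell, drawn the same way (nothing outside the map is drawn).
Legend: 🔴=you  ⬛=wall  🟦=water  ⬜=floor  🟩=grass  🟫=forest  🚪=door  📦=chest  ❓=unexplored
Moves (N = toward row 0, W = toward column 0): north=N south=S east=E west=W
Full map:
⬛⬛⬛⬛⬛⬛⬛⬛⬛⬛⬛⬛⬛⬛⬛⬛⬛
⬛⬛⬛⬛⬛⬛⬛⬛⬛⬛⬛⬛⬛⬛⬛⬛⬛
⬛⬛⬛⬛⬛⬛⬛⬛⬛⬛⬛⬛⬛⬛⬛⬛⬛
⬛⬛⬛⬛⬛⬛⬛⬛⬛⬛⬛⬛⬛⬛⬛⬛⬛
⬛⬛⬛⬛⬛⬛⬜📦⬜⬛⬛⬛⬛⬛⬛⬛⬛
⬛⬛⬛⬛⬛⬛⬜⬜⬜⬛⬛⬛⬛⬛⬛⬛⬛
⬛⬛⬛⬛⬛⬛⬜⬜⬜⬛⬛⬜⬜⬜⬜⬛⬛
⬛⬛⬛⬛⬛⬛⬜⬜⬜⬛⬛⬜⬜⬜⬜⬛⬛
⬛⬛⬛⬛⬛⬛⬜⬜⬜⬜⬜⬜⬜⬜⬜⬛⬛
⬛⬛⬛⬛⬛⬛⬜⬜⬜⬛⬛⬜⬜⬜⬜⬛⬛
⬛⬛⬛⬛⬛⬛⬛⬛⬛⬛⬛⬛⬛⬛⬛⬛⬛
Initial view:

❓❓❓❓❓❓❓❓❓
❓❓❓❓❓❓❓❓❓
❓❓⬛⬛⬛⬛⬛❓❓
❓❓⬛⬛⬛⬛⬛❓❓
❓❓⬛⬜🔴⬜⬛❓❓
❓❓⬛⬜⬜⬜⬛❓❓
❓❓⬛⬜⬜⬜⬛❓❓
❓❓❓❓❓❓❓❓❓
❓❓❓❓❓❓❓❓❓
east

❓❓❓❓❓❓❓❓❓
❓❓❓❓❓❓❓❓❓
❓⬛⬛⬛⬛⬛⬛❓❓
❓⬛⬛⬛⬛⬛⬛❓❓
❓⬛⬜📦🔴⬛⬛❓❓
❓⬛⬜⬜⬜⬛⬛❓❓
❓⬛⬜⬜⬜⬛⬛❓❓
❓❓❓❓❓❓❓❓❓
❓❓❓❓❓❓❓❓❓

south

❓❓❓❓❓❓❓❓❓
❓⬛⬛⬛⬛⬛⬛❓❓
❓⬛⬛⬛⬛⬛⬛❓❓
❓⬛⬜📦⬜⬛⬛❓❓
❓⬛⬜⬜🔴⬛⬛❓❓
❓⬛⬜⬜⬜⬛⬛❓❓
❓❓⬜⬜⬜⬛⬛❓❓
❓❓❓❓❓❓❓❓❓
❓❓❓❓❓❓❓❓❓

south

❓⬛⬛⬛⬛⬛⬛❓❓
❓⬛⬛⬛⬛⬛⬛❓❓
❓⬛⬜📦⬜⬛⬛❓❓
❓⬛⬜⬜⬜⬛⬛❓❓
❓⬛⬜⬜🔴⬛⬛❓❓
❓❓⬜⬜⬜⬛⬛❓❓
❓❓⬜⬜⬜⬜⬜❓❓
❓❓❓❓❓❓❓❓❓
❓❓❓❓❓❓❓❓❓

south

❓⬛⬛⬛⬛⬛⬛❓❓
❓⬛⬜📦⬜⬛⬛❓❓
❓⬛⬜⬜⬜⬛⬛❓❓
❓⬛⬜⬜⬜⬛⬛❓❓
❓❓⬜⬜🔴⬛⬛❓❓
❓❓⬜⬜⬜⬜⬜❓❓
❓❓⬜⬜⬜⬛⬛❓❓
❓❓❓❓❓❓❓❓❓
⬛⬛⬛⬛⬛⬛⬛⬛⬛

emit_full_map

⬛⬛⬛⬛⬛⬛
⬛⬛⬛⬛⬛⬛
⬛⬜📦⬜⬛⬛
⬛⬜⬜⬜⬛⬛
⬛⬜⬜⬜⬛⬛
❓⬜⬜🔴⬛⬛
❓⬜⬜⬜⬜⬜
❓⬜⬜⬜⬛⬛

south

❓⬛⬜📦⬜⬛⬛❓❓
❓⬛⬜⬜⬜⬛⬛❓❓
❓⬛⬜⬜⬜⬛⬛❓❓
❓❓⬜⬜⬜⬛⬛❓❓
❓❓⬜⬜🔴⬜⬜❓❓
❓❓⬜⬜⬜⬛⬛❓❓
❓❓⬛⬛⬛⬛⬛❓❓
⬛⬛⬛⬛⬛⬛⬛⬛⬛
⬛⬛⬛⬛⬛⬛⬛⬛⬛

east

⬛⬜📦⬜⬛⬛❓❓❓
⬛⬜⬜⬜⬛⬛❓❓❓
⬛⬜⬜⬜⬛⬛⬜❓❓
❓⬜⬜⬜⬛⬛⬜❓❓
❓⬜⬜⬜🔴⬜⬜❓❓
❓⬜⬜⬜⬛⬛⬜❓❓
❓⬛⬛⬛⬛⬛⬛❓❓
⬛⬛⬛⬛⬛⬛⬛⬛⬛
⬛⬛⬛⬛⬛⬛⬛⬛⬛

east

⬜📦⬜⬛⬛❓❓❓❓
⬜⬜⬜⬛⬛❓❓❓❓
⬜⬜⬜⬛⬛⬜⬜❓❓
⬜⬜⬜⬛⬛⬜⬜❓❓
⬜⬜⬜⬜🔴⬜⬜❓❓
⬜⬜⬜⬛⬛⬜⬜❓❓
⬛⬛⬛⬛⬛⬛⬛❓❓
⬛⬛⬛⬛⬛⬛⬛⬛⬛
⬛⬛⬛⬛⬛⬛⬛⬛⬛

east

📦⬜⬛⬛❓❓❓❓❓
⬜⬜⬛⬛❓❓❓❓❓
⬜⬜⬛⬛⬜⬜⬜❓❓
⬜⬜⬛⬛⬜⬜⬜❓❓
⬜⬜⬜⬜🔴⬜⬜❓❓
⬜⬜⬛⬛⬜⬜⬜❓❓
⬛⬛⬛⬛⬛⬛⬛❓❓
⬛⬛⬛⬛⬛⬛⬛⬛⬛
⬛⬛⬛⬛⬛⬛⬛⬛⬛

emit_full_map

⬛⬛⬛⬛⬛⬛❓❓❓
⬛⬛⬛⬛⬛⬛❓❓❓
⬛⬜📦⬜⬛⬛❓❓❓
⬛⬜⬜⬜⬛⬛❓❓❓
⬛⬜⬜⬜⬛⬛⬜⬜⬜
❓⬜⬜⬜⬛⬛⬜⬜⬜
❓⬜⬜⬜⬜⬜🔴⬜⬜
❓⬜⬜⬜⬛⬛⬜⬜⬜
❓⬛⬛⬛⬛⬛⬛⬛⬛

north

⬛⬛⬛⬛❓❓❓❓❓
📦⬜⬛⬛❓❓❓❓❓
⬜⬜⬛⬛⬛⬛⬛❓❓
⬜⬜⬛⬛⬜⬜⬜❓❓
⬜⬜⬛⬛🔴⬜⬜❓❓
⬜⬜⬜⬜⬜⬜⬜❓❓
⬜⬜⬛⬛⬜⬜⬜❓❓
⬛⬛⬛⬛⬛⬛⬛❓❓
⬛⬛⬛⬛⬛⬛⬛⬛⬛

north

⬛⬛⬛⬛❓❓❓❓❓
⬛⬛⬛⬛❓❓❓❓❓
📦⬜⬛⬛⬛⬛⬛❓❓
⬜⬜⬛⬛⬛⬛⬛❓❓
⬜⬜⬛⬛🔴⬜⬜❓❓
⬜⬜⬛⬛⬜⬜⬜❓❓
⬜⬜⬜⬜⬜⬜⬜❓❓
⬜⬜⬛⬛⬜⬜⬜❓❓
⬛⬛⬛⬛⬛⬛⬛❓❓

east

⬛⬛⬛❓❓❓❓❓❓
⬛⬛⬛❓❓❓❓❓❓
⬜⬛⬛⬛⬛⬛⬛❓❓
⬜⬛⬛⬛⬛⬛⬛❓❓
⬜⬛⬛⬜🔴⬜⬜❓❓
⬜⬛⬛⬜⬜⬜⬜❓❓
⬜⬜⬜⬜⬜⬜⬜❓❓
⬜⬛⬛⬜⬜⬜❓❓❓
⬛⬛⬛⬛⬛⬛❓❓❓

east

⬛⬛❓❓❓❓❓❓⬛
⬛⬛❓❓❓❓❓❓⬛
⬛⬛⬛⬛⬛⬛⬛❓⬛
⬛⬛⬛⬛⬛⬛⬛❓⬛
⬛⬛⬜⬜🔴⬜⬛❓⬛
⬛⬛⬜⬜⬜⬜⬛❓⬛
⬜⬜⬜⬜⬜⬜⬛❓⬛
⬛⬛⬜⬜⬜❓❓❓⬛
⬛⬛⬛⬛⬛❓❓❓⬛

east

⬛❓❓❓❓❓❓⬛⬛
⬛❓❓❓❓❓❓⬛⬛
⬛⬛⬛⬛⬛⬛⬛⬛⬛
⬛⬛⬛⬛⬛⬛⬛⬛⬛
⬛⬜⬜⬜🔴⬛⬛⬛⬛
⬛⬜⬜⬜⬜⬛⬛⬛⬛
⬜⬜⬜⬜⬜⬛⬛⬛⬛
⬛⬜⬜⬜❓❓❓⬛⬛
⬛⬛⬛⬛❓❓❓⬛⬛

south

⬛❓❓❓❓❓❓⬛⬛
⬛⬛⬛⬛⬛⬛⬛⬛⬛
⬛⬛⬛⬛⬛⬛⬛⬛⬛
⬛⬜⬜⬜⬜⬛⬛⬛⬛
⬛⬜⬜⬜🔴⬛⬛⬛⬛
⬜⬜⬜⬜⬜⬛⬛⬛⬛
⬛⬜⬜⬜⬜⬛⬛⬛⬛
⬛⬛⬛⬛❓❓❓⬛⬛
⬛⬛⬛⬛⬛⬛⬛⬛⬛

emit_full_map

⬛⬛⬛⬛⬛⬛❓❓❓❓❓❓
⬛⬛⬛⬛⬛⬛❓❓❓❓❓❓
⬛⬜📦⬜⬛⬛⬛⬛⬛⬛⬛⬛
⬛⬜⬜⬜⬛⬛⬛⬛⬛⬛⬛⬛
⬛⬜⬜⬜⬛⬛⬜⬜⬜⬜⬛⬛
❓⬜⬜⬜⬛⬛⬜⬜⬜🔴⬛⬛
❓⬜⬜⬜⬜⬜⬜⬜⬜⬜⬛⬛
❓⬜⬜⬜⬛⬛⬜⬜⬜⬜⬛⬛
❓⬛⬛⬛⬛⬛⬛⬛⬛❓❓❓


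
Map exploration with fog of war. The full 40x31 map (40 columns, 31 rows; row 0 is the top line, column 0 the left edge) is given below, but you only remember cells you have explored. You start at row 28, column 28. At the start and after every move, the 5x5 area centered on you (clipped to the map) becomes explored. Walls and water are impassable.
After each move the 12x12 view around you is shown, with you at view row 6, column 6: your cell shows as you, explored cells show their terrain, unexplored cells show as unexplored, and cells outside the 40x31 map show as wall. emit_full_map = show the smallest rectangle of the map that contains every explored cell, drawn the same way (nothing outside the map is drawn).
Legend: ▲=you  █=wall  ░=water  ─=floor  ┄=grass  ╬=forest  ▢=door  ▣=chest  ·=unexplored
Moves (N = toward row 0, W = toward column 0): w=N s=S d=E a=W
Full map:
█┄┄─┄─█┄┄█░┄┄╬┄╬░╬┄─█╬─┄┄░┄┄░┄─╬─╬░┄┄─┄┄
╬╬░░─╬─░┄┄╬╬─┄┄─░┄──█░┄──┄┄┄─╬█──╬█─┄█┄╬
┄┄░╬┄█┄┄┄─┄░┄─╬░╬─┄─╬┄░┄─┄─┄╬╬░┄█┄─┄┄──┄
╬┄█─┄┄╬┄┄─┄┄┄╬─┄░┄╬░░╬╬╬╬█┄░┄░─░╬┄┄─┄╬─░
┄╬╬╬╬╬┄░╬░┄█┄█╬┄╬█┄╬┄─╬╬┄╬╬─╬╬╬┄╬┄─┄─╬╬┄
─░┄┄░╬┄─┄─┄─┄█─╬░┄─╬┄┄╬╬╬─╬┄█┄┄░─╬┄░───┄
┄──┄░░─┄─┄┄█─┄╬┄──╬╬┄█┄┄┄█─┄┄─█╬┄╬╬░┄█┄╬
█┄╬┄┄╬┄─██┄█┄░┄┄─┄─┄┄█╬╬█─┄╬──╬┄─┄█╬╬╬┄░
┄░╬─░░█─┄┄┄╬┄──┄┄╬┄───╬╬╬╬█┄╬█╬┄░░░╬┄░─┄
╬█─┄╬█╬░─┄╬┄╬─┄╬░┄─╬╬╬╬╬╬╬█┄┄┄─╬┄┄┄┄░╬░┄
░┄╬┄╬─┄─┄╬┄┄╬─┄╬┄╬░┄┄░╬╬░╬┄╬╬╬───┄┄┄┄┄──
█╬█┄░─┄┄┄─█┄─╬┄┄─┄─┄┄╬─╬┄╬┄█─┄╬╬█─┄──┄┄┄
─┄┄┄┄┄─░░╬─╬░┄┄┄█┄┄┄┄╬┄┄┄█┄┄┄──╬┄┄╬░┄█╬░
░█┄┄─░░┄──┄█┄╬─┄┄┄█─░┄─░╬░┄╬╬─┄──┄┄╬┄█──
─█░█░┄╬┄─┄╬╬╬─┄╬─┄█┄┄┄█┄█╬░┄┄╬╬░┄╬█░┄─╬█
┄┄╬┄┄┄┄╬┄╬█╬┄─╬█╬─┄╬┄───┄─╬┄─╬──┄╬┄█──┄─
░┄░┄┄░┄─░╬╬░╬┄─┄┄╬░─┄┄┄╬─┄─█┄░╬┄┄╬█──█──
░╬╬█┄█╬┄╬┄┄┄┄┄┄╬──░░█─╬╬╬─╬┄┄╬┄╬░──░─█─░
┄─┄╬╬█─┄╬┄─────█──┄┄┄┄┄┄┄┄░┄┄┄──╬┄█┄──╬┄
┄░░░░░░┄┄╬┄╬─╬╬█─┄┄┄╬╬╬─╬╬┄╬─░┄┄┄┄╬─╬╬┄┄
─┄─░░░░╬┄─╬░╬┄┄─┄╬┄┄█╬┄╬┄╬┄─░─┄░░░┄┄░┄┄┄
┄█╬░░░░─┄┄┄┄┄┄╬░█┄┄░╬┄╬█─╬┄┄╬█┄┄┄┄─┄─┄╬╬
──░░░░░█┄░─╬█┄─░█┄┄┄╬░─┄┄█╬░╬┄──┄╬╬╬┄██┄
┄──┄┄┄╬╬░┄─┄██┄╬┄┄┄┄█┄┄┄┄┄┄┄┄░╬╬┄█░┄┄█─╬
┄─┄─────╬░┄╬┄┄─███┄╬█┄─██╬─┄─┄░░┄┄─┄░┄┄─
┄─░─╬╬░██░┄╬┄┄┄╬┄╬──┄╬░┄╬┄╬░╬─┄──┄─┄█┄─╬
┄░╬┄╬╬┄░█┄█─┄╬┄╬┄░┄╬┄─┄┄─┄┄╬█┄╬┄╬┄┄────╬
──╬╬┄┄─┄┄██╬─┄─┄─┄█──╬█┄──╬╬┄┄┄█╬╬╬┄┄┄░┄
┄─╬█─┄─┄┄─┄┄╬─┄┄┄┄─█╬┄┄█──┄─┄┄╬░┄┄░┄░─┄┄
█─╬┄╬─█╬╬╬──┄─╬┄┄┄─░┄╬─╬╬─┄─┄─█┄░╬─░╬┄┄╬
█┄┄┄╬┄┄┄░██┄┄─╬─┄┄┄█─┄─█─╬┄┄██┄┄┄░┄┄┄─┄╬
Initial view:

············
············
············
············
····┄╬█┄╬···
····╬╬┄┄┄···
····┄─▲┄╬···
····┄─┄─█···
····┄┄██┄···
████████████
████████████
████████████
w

············
············
············
············
····╬░╬─┄···
····┄╬█┄╬···
····╬╬▲┄┄···
····┄─┄┄╬···
····┄─┄─█···
····┄┄██┄···
████████████
████████████

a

············
············
············
············
····┄╬░╬─┄··
····┄┄╬█┄╬··
····─╬▲┄┄┄··
····─┄─┄┄╬··
····─┄─┄─█··
·····┄┄██┄··
████████████
████████████

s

············
············
············
····┄╬░╬─┄··
····┄┄╬█┄╬··
····─╬╬┄┄┄··
····─┄▲┄┄╬··
····─┄─┄─█··
····╬┄┄██┄··
████████████
████████████
████████████

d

············
············
············
···┄╬░╬─┄···
···┄┄╬█┄╬···
···─╬╬┄┄┄···
···─┄─▲┄╬···
···─┄─┄─█···
···╬┄┄██┄···
████████████
████████████
████████████

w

············
············
············
············
···┄╬░╬─┄···
···┄┄╬█┄╬···
···─╬╬▲┄┄···
···─┄─┄┄╬···
···─┄─┄─█···
···╬┄┄██┄···
████████████
████████████

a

············
············
············
············
····┄╬░╬─┄··
····┄┄╬█┄╬··
····─╬▲┄┄┄··
····─┄─┄┄╬··
····─┄─┄─█··
····╬┄┄██┄··
████████████
████████████

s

············
············
············
····┄╬░╬─┄··
····┄┄╬█┄╬··
····─╬╬┄┄┄··
····─┄▲┄┄╬··
····─┄─┄─█··
····╬┄┄██┄··
████████████
████████████
████████████

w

············
············
············
············
····┄╬░╬─┄··
····┄┄╬█┄╬··
····─╬▲┄┄┄··
····─┄─┄┄╬··
····─┄─┄─█··
····╬┄┄██┄··
████████████
████████████


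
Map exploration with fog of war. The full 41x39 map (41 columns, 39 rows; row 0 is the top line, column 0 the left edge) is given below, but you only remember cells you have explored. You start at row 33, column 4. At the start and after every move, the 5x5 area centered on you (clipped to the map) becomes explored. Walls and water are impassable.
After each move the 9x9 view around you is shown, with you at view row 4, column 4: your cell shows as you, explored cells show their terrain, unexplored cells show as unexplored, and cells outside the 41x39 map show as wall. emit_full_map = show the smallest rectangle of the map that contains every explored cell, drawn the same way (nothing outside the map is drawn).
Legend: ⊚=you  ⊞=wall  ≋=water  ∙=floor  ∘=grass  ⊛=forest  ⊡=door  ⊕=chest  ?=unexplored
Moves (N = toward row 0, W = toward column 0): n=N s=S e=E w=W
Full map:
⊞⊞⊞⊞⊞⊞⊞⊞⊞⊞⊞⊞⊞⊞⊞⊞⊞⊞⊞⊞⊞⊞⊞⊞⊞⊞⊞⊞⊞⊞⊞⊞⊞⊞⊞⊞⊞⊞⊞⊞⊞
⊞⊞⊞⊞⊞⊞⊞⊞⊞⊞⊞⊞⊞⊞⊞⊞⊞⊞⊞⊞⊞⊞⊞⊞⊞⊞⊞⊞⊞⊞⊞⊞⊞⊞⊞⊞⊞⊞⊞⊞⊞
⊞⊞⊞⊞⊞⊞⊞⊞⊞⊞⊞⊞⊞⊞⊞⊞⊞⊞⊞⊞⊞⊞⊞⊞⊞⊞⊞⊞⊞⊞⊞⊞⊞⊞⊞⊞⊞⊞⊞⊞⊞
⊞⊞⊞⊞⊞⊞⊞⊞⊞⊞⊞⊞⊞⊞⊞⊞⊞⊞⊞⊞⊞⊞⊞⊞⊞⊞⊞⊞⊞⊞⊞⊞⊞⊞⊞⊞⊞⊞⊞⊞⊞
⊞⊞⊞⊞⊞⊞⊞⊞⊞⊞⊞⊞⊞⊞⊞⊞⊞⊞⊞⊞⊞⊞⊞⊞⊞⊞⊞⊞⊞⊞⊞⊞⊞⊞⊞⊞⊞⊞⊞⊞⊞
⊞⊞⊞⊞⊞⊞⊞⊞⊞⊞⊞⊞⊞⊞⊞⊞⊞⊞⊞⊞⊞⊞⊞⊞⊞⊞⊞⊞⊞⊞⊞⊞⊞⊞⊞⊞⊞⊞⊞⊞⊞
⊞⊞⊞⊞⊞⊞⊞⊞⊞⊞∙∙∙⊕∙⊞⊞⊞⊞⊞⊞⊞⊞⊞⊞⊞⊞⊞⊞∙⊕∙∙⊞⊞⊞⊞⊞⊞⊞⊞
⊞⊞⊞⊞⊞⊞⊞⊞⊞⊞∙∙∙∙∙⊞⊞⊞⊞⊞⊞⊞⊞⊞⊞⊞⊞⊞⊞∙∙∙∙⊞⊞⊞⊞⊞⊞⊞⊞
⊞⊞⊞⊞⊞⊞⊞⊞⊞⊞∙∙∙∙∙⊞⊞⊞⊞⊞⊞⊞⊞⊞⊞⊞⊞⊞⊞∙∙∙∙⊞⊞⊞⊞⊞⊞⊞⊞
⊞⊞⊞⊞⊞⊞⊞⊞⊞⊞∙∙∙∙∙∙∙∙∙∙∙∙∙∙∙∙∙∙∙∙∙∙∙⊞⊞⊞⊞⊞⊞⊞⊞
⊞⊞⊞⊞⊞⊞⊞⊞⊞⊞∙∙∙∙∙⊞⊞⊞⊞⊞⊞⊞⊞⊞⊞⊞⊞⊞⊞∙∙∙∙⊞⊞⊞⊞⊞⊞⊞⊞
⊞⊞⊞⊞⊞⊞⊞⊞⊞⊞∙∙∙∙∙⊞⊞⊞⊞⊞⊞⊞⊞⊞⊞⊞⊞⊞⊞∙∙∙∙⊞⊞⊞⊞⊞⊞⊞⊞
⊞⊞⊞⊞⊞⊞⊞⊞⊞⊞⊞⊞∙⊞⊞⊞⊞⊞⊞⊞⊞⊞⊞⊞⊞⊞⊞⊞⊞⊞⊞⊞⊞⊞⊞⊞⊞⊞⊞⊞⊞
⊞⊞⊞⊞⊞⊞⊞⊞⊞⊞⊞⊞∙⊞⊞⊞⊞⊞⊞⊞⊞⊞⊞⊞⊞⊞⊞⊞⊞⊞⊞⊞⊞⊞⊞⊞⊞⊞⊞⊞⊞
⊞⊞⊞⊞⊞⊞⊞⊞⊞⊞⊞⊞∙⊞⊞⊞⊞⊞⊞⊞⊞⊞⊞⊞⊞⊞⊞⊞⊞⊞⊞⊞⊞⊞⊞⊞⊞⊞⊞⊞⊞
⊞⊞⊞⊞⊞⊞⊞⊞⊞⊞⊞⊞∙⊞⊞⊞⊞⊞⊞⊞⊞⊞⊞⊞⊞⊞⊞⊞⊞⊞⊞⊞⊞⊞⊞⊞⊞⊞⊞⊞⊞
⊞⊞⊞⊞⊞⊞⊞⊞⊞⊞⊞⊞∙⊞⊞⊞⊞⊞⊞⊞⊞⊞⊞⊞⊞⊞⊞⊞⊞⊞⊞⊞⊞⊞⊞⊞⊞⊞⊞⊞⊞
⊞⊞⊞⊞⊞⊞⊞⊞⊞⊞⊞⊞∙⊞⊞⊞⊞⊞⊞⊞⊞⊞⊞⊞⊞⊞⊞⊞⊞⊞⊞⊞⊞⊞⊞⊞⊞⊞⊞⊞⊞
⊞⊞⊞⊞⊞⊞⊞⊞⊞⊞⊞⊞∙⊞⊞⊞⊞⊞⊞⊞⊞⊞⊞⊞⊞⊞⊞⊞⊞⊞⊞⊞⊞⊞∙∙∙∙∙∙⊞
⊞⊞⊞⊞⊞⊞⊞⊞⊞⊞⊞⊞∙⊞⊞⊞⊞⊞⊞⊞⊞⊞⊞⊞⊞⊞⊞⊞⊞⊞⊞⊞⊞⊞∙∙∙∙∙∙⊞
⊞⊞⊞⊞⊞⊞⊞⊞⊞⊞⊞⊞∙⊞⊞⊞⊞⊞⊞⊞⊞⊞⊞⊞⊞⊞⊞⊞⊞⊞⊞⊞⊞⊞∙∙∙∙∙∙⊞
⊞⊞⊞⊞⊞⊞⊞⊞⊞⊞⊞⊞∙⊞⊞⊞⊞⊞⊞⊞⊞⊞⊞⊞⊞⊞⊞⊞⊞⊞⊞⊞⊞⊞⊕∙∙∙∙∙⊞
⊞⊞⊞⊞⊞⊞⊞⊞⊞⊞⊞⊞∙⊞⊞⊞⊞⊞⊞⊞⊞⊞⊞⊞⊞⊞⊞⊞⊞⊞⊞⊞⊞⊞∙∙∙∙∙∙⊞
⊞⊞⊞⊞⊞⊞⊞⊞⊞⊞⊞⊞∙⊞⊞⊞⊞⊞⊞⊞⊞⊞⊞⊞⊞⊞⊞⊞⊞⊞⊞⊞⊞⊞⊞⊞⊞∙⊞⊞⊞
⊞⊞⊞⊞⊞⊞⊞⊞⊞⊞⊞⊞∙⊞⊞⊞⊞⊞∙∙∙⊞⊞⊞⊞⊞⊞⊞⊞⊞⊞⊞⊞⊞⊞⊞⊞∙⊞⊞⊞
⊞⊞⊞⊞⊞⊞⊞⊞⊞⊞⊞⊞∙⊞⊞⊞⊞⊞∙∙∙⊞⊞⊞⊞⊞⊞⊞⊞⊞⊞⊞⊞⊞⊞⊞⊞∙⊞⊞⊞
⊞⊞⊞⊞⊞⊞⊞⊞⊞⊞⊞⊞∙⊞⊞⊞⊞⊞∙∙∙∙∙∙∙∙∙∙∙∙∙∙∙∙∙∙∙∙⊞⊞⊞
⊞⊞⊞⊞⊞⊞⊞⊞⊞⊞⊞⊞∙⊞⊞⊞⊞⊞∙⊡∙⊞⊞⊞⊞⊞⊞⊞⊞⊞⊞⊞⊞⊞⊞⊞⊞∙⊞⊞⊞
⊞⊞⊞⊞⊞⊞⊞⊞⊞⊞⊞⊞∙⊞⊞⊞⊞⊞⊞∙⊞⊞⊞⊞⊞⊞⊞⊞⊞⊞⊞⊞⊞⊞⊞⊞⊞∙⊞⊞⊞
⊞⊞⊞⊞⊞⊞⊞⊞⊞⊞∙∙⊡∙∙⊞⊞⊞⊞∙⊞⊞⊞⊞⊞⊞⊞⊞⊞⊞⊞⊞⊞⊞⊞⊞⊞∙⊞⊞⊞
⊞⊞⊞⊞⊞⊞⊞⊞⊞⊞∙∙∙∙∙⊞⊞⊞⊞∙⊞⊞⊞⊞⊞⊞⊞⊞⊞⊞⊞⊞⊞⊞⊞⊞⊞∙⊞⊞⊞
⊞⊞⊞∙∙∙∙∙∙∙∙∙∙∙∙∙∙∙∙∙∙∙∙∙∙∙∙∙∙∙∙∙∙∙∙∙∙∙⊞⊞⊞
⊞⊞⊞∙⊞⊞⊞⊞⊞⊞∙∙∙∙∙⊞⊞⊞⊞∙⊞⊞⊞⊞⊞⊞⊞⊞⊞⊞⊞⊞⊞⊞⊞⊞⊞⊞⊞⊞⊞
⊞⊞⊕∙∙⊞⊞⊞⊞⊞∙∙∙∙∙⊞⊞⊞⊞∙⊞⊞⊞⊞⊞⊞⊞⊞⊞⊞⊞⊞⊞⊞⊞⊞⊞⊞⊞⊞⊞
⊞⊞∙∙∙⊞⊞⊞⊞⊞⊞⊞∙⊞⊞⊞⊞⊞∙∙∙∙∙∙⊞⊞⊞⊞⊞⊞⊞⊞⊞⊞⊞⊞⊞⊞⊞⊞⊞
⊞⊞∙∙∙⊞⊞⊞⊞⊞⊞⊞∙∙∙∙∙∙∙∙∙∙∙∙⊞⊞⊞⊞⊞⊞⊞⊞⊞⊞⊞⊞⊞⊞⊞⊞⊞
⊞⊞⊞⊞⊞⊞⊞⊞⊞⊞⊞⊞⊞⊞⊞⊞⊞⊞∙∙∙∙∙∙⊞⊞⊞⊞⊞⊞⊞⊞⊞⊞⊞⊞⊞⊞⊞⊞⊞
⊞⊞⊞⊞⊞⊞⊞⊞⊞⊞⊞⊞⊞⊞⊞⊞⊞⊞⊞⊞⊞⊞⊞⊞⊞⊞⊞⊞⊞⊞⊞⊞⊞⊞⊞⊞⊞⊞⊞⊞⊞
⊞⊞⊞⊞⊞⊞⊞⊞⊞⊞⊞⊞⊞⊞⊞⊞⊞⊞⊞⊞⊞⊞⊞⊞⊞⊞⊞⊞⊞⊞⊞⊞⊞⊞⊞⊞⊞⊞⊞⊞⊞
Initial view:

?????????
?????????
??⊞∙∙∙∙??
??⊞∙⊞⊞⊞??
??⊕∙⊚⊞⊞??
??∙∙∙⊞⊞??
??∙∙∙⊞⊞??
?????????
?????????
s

?????????
??⊞∙∙∙∙??
??⊞∙⊞⊞⊞??
??⊕∙∙⊞⊞??
??∙∙⊚⊞⊞??
??∙∙∙⊞⊞??
??⊞⊞⊞⊞⊞??
?????????
?????????

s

??⊞∙∙∙∙??
??⊞∙⊞⊞⊞??
??⊕∙∙⊞⊞??
??∙∙∙⊞⊞??
??∙∙⊚⊞⊞??
??⊞⊞⊞⊞⊞??
??⊞⊞⊞⊞⊞??
?????????
⊞⊞⊞⊞⊞⊞⊞⊞⊞

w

⊞??⊞∙∙∙∙?
⊞??⊞∙⊞⊞⊞?
⊞?⊞⊕∙∙⊞⊞?
⊞?⊞∙∙∙⊞⊞?
⊞?⊞∙⊚∙⊞⊞?
⊞?⊞⊞⊞⊞⊞⊞?
⊞?⊞⊞⊞⊞⊞⊞?
⊞????????
⊞⊞⊞⊞⊞⊞⊞⊞⊞

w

⊞⊞??⊞∙∙∙∙
⊞⊞??⊞∙⊞⊞⊞
⊞⊞⊞⊞⊕∙∙⊞⊞
⊞⊞⊞⊞∙∙∙⊞⊞
⊞⊞⊞⊞⊚∙∙⊞⊞
⊞⊞⊞⊞⊞⊞⊞⊞⊞
⊞⊞⊞⊞⊞⊞⊞⊞⊞
⊞⊞???????
⊞⊞⊞⊞⊞⊞⊞⊞⊞

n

⊞⊞???????
⊞⊞??⊞∙∙∙∙
⊞⊞⊞⊞⊞∙⊞⊞⊞
⊞⊞⊞⊞⊕∙∙⊞⊞
⊞⊞⊞⊞⊚∙∙⊞⊞
⊞⊞⊞⊞∙∙∙⊞⊞
⊞⊞⊞⊞⊞⊞⊞⊞⊞
⊞⊞⊞⊞⊞⊞⊞⊞⊞
⊞⊞???????

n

⊞⊞???????
⊞⊞???????
⊞⊞⊞⊞⊞∙∙∙∙
⊞⊞⊞⊞⊞∙⊞⊞⊞
⊞⊞⊞⊞⊚∙∙⊞⊞
⊞⊞⊞⊞∙∙∙⊞⊞
⊞⊞⊞⊞∙∙∙⊞⊞
⊞⊞⊞⊞⊞⊞⊞⊞⊞
⊞⊞⊞⊞⊞⊞⊞⊞⊞

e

⊞????????
⊞????????
⊞⊞⊞⊞∙∙∙∙?
⊞⊞⊞⊞∙⊞⊞⊞?
⊞⊞⊞⊕⊚∙⊞⊞?
⊞⊞⊞∙∙∙⊞⊞?
⊞⊞⊞∙∙∙⊞⊞?
⊞⊞⊞⊞⊞⊞⊞⊞?
⊞⊞⊞⊞⊞⊞⊞⊞?

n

⊞????????
⊞????????
⊞?⊞⊞⊞⊞⊞??
⊞⊞⊞⊞∙∙∙∙?
⊞⊞⊞⊞⊚⊞⊞⊞?
⊞⊞⊞⊕∙∙⊞⊞?
⊞⊞⊞∙∙∙⊞⊞?
⊞⊞⊞∙∙∙⊞⊞?
⊞⊞⊞⊞⊞⊞⊞⊞?

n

⊞????????
⊞????????
⊞?⊞⊞⊞⊞⊞??
⊞?⊞⊞⊞⊞⊞??
⊞⊞⊞⊞⊚∙∙∙?
⊞⊞⊞⊞∙⊞⊞⊞?
⊞⊞⊞⊕∙∙⊞⊞?
⊞⊞⊞∙∙∙⊞⊞?
⊞⊞⊞∙∙∙⊞⊞?

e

?????????
?????????
?⊞⊞⊞⊞⊞⊞??
?⊞⊞⊞⊞⊞⊞??
⊞⊞⊞∙⊚∙∙??
⊞⊞⊞∙⊞⊞⊞??
⊞⊞⊕∙∙⊞⊞??
⊞⊞∙∙∙⊞⊞??
⊞⊞∙∙∙⊞⊞??

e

?????????
?????????
⊞⊞⊞⊞⊞⊞⊞??
⊞⊞⊞⊞⊞⊞⊞??
⊞⊞∙∙⊚∙∙??
⊞⊞∙⊞⊞⊞⊞??
⊞⊕∙∙⊞⊞⊞??
⊞∙∙∙⊞⊞???
⊞∙∙∙⊞⊞???

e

?????????
?????????
⊞⊞⊞⊞⊞⊞⊞??
⊞⊞⊞⊞⊞⊞⊞??
⊞∙∙∙⊚∙∙??
⊞∙⊞⊞⊞⊞⊞??
⊕∙∙⊞⊞⊞⊞??
∙∙∙⊞⊞????
∙∙∙⊞⊞????

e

?????????
?????????
⊞⊞⊞⊞⊞⊞⊞??
⊞⊞⊞⊞⊞⊞⊞??
∙∙∙∙⊚∙∙??
∙⊞⊞⊞⊞⊞⊞??
∙∙⊞⊞⊞⊞⊞??
∙∙⊞⊞?????
∙∙⊞⊞?????

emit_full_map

?⊞⊞⊞⊞⊞⊞⊞⊞⊞
?⊞⊞⊞⊞⊞⊞⊞⊞⊞
⊞⊞⊞∙∙∙∙⊚∙∙
⊞⊞⊞∙⊞⊞⊞⊞⊞⊞
⊞⊞⊕∙∙⊞⊞⊞⊞⊞
⊞⊞∙∙∙⊞⊞???
⊞⊞∙∙∙⊞⊞???
⊞⊞⊞⊞⊞⊞⊞???
⊞⊞⊞⊞⊞⊞⊞???

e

?????????
?????????
⊞⊞⊞⊞⊞⊞∙??
⊞⊞⊞⊞⊞⊞∙??
∙∙∙∙⊚∙∙??
⊞⊞⊞⊞⊞⊞∙??
∙⊞⊞⊞⊞⊞∙??
∙⊞⊞??????
∙⊞⊞??????

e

?????????
?????????
⊞⊞⊞⊞⊞∙∙??
⊞⊞⊞⊞⊞∙∙??
∙∙∙∙⊚∙∙??
⊞⊞⊞⊞⊞∙∙??
⊞⊞⊞⊞⊞∙∙??
⊞⊞???????
⊞⊞???????

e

?????????
?????????
⊞⊞⊞⊞∙∙⊡??
⊞⊞⊞⊞∙∙∙??
∙∙∙∙⊚∙∙??
⊞⊞⊞⊞∙∙∙??
⊞⊞⊞⊞∙∙∙??
⊞????????
⊞????????

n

?????????
?????????
??⊞⊞⊞⊞∙??
⊞⊞⊞⊞∙∙⊡??
⊞⊞⊞⊞⊚∙∙??
∙∙∙∙∙∙∙??
⊞⊞⊞⊞∙∙∙??
⊞⊞⊞⊞∙∙∙??
⊞????????

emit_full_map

????????⊞⊞⊞⊞∙
?⊞⊞⊞⊞⊞⊞⊞⊞⊞∙∙⊡
?⊞⊞⊞⊞⊞⊞⊞⊞⊞⊚∙∙
⊞⊞⊞∙∙∙∙∙∙∙∙∙∙
⊞⊞⊞∙⊞⊞⊞⊞⊞⊞∙∙∙
⊞⊞⊕∙∙⊞⊞⊞⊞⊞∙∙∙
⊞⊞∙∙∙⊞⊞??????
⊞⊞∙∙∙⊞⊞??????
⊞⊞⊞⊞⊞⊞⊞??????
⊞⊞⊞⊞⊞⊞⊞??????

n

?????????
?????????
??⊞⊞⊞⊞∙??
??⊞⊞⊞⊞∙??
⊞⊞⊞⊞⊚∙⊡??
⊞⊞⊞⊞∙∙∙??
∙∙∙∙∙∙∙??
⊞⊞⊞⊞∙∙∙??
⊞⊞⊞⊞∙∙∙??

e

?????????
?????????
?⊞⊞⊞⊞∙⊞??
?⊞⊞⊞⊞∙⊞??
⊞⊞⊞∙⊚⊡∙??
⊞⊞⊞∙∙∙∙??
∙∙∙∙∙∙∙??
⊞⊞⊞∙∙∙???
⊞⊞⊞∙∙∙???

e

?????????
?????????
⊞⊞⊞⊞∙⊞⊞??
⊞⊞⊞⊞∙⊞⊞??
⊞⊞∙∙⊚∙∙??
⊞⊞∙∙∙∙∙??
∙∙∙∙∙∙∙??
⊞⊞∙∙∙????
⊞⊞∙∙∙????

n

?????????
?????????
??⊞⊞∙⊞⊞??
⊞⊞⊞⊞∙⊞⊞??
⊞⊞⊞⊞⊚⊞⊞??
⊞⊞∙∙⊡∙∙??
⊞⊞∙∙∙∙∙??
∙∙∙∙∙∙∙??
⊞⊞∙∙∙????

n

?????????
?????????
??⊞⊞∙⊞⊞??
??⊞⊞∙⊞⊞??
⊞⊞⊞⊞⊚⊞⊞??
⊞⊞⊞⊞∙⊞⊞??
⊞⊞∙∙⊡∙∙??
⊞⊞∙∙∙∙∙??
∙∙∙∙∙∙∙??

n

?????????
?????????
??⊞⊞∙⊞⊞??
??⊞⊞∙⊞⊞??
??⊞⊞⊚⊞⊞??
⊞⊞⊞⊞∙⊞⊞??
⊞⊞⊞⊞∙⊞⊞??
⊞⊞∙∙⊡∙∙??
⊞⊞∙∙∙∙∙??

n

?????????
?????????
??⊞⊞∙⊞⊞??
??⊞⊞∙⊞⊞??
??⊞⊞⊚⊞⊞??
??⊞⊞∙⊞⊞??
⊞⊞⊞⊞∙⊞⊞??
⊞⊞⊞⊞∙⊞⊞??
⊞⊞∙∙⊡∙∙??

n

?????????
?????????
??⊞⊞∙⊞⊞??
??⊞⊞∙⊞⊞??
??⊞⊞⊚⊞⊞??
??⊞⊞∙⊞⊞??
??⊞⊞∙⊞⊞??
⊞⊞⊞⊞∙⊞⊞??
⊞⊞⊞⊞∙⊞⊞??

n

?????????
?????????
??⊞⊞∙⊞⊞??
??⊞⊞∙⊞⊞??
??⊞⊞⊚⊞⊞??
??⊞⊞∙⊞⊞??
??⊞⊞∙⊞⊞??
??⊞⊞∙⊞⊞??
⊞⊞⊞⊞∙⊞⊞??

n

?????????
?????????
??⊞⊞∙⊞⊞??
??⊞⊞∙⊞⊞??
??⊞⊞⊚⊞⊞??
??⊞⊞∙⊞⊞??
??⊞⊞∙⊞⊞??
??⊞⊞∙⊞⊞??
??⊞⊞∙⊞⊞??

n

?????????
?????????
??⊞⊞∙⊞⊞??
??⊞⊞∙⊞⊞??
??⊞⊞⊚⊞⊞??
??⊞⊞∙⊞⊞??
??⊞⊞∙⊞⊞??
??⊞⊞∙⊞⊞??
??⊞⊞∙⊞⊞??

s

?????????
??⊞⊞∙⊞⊞??
??⊞⊞∙⊞⊞??
??⊞⊞∙⊞⊞??
??⊞⊞⊚⊞⊞??
??⊞⊞∙⊞⊞??
??⊞⊞∙⊞⊞??
??⊞⊞∙⊞⊞??
??⊞⊞∙⊞⊞??

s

??⊞⊞∙⊞⊞??
??⊞⊞∙⊞⊞??
??⊞⊞∙⊞⊞??
??⊞⊞∙⊞⊞??
??⊞⊞⊚⊞⊞??
??⊞⊞∙⊞⊞??
??⊞⊞∙⊞⊞??
??⊞⊞∙⊞⊞??
⊞⊞⊞⊞∙⊞⊞??

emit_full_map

??????????⊞⊞∙⊞⊞
??????????⊞⊞∙⊞⊞
??????????⊞⊞∙⊞⊞
??????????⊞⊞∙⊞⊞
??????????⊞⊞⊚⊞⊞
??????????⊞⊞∙⊞⊞
??????????⊞⊞∙⊞⊞
??????????⊞⊞∙⊞⊞
????????⊞⊞⊞⊞∙⊞⊞
????????⊞⊞⊞⊞∙⊞⊞
?⊞⊞⊞⊞⊞⊞⊞⊞⊞∙∙⊡∙∙
?⊞⊞⊞⊞⊞⊞⊞⊞⊞∙∙∙∙∙
⊞⊞⊞∙∙∙∙∙∙∙∙∙∙∙∙
⊞⊞⊞∙⊞⊞⊞⊞⊞⊞∙∙∙??
⊞⊞⊕∙∙⊞⊞⊞⊞⊞∙∙∙??
⊞⊞∙∙∙⊞⊞????????
⊞⊞∙∙∙⊞⊞????????
⊞⊞⊞⊞⊞⊞⊞????????
⊞⊞⊞⊞⊞⊞⊞????????

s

??⊞⊞∙⊞⊞??
??⊞⊞∙⊞⊞??
??⊞⊞∙⊞⊞??
??⊞⊞∙⊞⊞??
??⊞⊞⊚⊞⊞??
??⊞⊞∙⊞⊞??
??⊞⊞∙⊞⊞??
⊞⊞⊞⊞∙⊞⊞??
⊞⊞⊞⊞∙⊞⊞??

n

??⊞⊞∙⊞⊞??
??⊞⊞∙⊞⊞??
??⊞⊞∙⊞⊞??
??⊞⊞∙⊞⊞??
??⊞⊞⊚⊞⊞??
??⊞⊞∙⊞⊞??
??⊞⊞∙⊞⊞??
??⊞⊞∙⊞⊞??
⊞⊞⊞⊞∙⊞⊞??

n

?????????
??⊞⊞∙⊞⊞??
??⊞⊞∙⊞⊞??
??⊞⊞∙⊞⊞??
??⊞⊞⊚⊞⊞??
??⊞⊞∙⊞⊞??
??⊞⊞∙⊞⊞??
??⊞⊞∙⊞⊞??
??⊞⊞∙⊞⊞??


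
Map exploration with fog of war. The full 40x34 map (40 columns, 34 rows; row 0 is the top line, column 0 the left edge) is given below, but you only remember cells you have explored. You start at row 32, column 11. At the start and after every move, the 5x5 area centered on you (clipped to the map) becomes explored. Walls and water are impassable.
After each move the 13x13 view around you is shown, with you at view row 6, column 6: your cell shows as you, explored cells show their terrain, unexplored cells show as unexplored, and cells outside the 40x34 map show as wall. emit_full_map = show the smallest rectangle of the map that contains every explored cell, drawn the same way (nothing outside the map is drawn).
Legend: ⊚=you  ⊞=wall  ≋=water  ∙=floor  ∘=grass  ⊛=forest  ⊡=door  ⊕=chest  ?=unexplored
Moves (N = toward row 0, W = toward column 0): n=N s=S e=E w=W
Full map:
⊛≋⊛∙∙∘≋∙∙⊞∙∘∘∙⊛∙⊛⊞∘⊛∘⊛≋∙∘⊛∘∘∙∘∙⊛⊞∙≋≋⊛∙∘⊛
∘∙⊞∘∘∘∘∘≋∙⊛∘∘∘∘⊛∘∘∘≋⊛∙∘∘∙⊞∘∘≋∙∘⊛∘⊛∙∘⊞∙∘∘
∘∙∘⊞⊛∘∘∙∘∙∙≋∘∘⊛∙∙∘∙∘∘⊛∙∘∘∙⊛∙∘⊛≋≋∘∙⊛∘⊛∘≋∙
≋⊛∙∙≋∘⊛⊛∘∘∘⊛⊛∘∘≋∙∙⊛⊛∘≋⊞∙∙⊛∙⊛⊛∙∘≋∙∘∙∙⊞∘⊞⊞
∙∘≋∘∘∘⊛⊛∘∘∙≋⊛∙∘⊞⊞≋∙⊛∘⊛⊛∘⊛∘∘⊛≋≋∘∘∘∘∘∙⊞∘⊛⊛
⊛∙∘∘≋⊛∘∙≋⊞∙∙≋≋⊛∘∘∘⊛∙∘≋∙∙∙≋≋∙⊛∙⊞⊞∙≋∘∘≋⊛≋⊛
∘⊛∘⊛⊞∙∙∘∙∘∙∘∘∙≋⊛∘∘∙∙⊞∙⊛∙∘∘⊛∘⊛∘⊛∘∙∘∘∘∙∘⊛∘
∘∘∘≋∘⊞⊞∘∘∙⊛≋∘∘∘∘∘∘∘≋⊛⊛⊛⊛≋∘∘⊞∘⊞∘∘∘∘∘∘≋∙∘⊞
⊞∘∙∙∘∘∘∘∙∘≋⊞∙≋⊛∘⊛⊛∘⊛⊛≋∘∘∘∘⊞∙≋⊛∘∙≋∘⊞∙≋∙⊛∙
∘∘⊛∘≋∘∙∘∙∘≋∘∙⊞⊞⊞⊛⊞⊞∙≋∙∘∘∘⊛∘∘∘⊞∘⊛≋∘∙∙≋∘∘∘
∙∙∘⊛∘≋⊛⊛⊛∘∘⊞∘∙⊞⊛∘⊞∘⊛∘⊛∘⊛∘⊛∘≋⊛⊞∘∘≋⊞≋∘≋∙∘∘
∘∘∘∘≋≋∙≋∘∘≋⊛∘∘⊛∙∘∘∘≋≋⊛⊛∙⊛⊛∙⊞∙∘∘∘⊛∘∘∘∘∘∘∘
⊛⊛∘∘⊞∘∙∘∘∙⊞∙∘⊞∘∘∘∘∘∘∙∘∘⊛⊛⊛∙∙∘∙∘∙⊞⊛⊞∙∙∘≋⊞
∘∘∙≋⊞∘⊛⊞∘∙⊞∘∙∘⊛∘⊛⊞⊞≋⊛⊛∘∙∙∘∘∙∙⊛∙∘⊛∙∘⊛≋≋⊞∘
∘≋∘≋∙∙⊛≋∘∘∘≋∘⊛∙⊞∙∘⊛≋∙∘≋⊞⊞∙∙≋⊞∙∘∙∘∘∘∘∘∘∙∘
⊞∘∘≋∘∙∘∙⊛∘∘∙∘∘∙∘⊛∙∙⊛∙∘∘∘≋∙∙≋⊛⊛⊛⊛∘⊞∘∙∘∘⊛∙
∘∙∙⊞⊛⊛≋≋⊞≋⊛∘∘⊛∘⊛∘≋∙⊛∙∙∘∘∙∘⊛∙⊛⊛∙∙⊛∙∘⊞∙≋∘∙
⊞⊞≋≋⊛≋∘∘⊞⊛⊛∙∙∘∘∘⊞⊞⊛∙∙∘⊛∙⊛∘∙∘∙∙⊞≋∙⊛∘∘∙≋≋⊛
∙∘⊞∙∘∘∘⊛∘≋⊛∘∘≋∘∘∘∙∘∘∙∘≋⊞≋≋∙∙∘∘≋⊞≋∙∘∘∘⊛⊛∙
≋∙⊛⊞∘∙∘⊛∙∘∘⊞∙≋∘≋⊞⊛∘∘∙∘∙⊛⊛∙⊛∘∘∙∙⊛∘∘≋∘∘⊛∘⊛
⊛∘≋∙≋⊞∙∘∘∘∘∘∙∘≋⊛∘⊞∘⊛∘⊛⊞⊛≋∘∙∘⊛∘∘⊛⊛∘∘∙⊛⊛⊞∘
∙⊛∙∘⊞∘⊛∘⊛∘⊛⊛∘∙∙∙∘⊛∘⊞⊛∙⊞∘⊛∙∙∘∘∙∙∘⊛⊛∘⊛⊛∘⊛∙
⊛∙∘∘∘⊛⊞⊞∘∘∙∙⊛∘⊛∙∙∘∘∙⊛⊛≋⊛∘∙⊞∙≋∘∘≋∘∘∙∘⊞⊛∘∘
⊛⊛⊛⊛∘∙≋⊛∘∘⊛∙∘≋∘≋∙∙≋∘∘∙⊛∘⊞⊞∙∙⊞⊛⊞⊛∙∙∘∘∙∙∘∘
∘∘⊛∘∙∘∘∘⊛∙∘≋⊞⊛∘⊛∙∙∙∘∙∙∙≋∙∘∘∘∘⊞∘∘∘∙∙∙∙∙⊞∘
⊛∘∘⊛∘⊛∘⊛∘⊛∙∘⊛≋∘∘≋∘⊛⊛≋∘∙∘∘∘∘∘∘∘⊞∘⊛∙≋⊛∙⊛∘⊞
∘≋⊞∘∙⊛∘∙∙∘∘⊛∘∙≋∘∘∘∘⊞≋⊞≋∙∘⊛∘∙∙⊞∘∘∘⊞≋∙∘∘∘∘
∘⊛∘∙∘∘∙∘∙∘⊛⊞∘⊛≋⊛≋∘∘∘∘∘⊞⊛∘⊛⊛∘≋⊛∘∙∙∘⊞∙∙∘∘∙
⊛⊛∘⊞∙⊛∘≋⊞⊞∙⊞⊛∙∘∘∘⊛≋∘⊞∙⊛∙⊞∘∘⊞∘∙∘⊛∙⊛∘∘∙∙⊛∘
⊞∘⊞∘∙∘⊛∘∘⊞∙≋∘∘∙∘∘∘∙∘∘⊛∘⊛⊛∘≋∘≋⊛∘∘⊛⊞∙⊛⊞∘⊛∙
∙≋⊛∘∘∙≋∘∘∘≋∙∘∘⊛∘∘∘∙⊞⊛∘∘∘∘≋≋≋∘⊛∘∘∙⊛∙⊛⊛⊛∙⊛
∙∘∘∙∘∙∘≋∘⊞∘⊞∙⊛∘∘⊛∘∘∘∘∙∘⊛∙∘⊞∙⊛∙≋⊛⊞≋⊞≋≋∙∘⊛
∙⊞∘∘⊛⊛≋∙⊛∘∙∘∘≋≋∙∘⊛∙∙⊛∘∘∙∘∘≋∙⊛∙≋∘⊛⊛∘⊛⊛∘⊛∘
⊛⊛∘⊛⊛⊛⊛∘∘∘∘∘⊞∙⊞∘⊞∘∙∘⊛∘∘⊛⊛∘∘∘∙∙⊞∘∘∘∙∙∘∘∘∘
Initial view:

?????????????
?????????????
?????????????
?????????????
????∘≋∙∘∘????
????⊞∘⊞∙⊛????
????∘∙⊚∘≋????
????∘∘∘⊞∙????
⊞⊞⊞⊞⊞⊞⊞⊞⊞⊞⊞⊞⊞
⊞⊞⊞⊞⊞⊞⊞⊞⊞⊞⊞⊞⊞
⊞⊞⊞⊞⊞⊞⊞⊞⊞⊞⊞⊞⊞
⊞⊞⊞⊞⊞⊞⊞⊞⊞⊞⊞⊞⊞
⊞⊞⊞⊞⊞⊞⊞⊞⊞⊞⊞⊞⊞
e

?????????????
?????????????
?????????????
?????????????
???∘≋∙∘∘⊛????
???⊞∘⊞∙⊛∘????
???∘∙∘⊚≋≋????
???∘∘∘⊞∙⊞????
⊞⊞⊞⊞⊞⊞⊞⊞⊞⊞⊞⊞⊞
⊞⊞⊞⊞⊞⊞⊞⊞⊞⊞⊞⊞⊞
⊞⊞⊞⊞⊞⊞⊞⊞⊞⊞⊞⊞⊞
⊞⊞⊞⊞⊞⊞⊞⊞⊞⊞⊞⊞⊞
⊞⊞⊞⊞⊞⊞⊞⊞⊞⊞⊞⊞⊞

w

?????????????
?????????????
?????????????
?????????????
????∘≋∙∘∘⊛???
????⊞∘⊞∙⊛∘???
????∘∙⊚∘≋≋???
????∘∘∘⊞∙⊞???
⊞⊞⊞⊞⊞⊞⊞⊞⊞⊞⊞⊞⊞
⊞⊞⊞⊞⊞⊞⊞⊞⊞⊞⊞⊞⊞
⊞⊞⊞⊞⊞⊞⊞⊞⊞⊞⊞⊞⊞
⊞⊞⊞⊞⊞⊞⊞⊞⊞⊞⊞⊞⊞
⊞⊞⊞⊞⊞⊞⊞⊞⊞⊞⊞⊞⊞

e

?????????????
?????????????
?????????????
?????????????
???∘≋∙∘∘⊛????
???⊞∘⊞∙⊛∘????
???∘∙∘⊚≋≋????
???∘∘∘⊞∙⊞????
⊞⊞⊞⊞⊞⊞⊞⊞⊞⊞⊞⊞⊞
⊞⊞⊞⊞⊞⊞⊞⊞⊞⊞⊞⊞⊞
⊞⊞⊞⊞⊞⊞⊞⊞⊞⊞⊞⊞⊞
⊞⊞⊞⊞⊞⊞⊞⊞⊞⊞⊞⊞⊞
⊞⊞⊞⊞⊞⊞⊞⊞⊞⊞⊞⊞⊞

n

?????????????
?????????????
?????????????
?????????????
????∙≋∘∘∙????
???∘≋∙∘∘⊛????
???⊞∘⊞⊚⊛∘????
???∘∙∘∘≋≋????
???∘∘∘⊞∙⊞????
⊞⊞⊞⊞⊞⊞⊞⊞⊞⊞⊞⊞⊞
⊞⊞⊞⊞⊞⊞⊞⊞⊞⊞⊞⊞⊞
⊞⊞⊞⊞⊞⊞⊞⊞⊞⊞⊞⊞⊞
⊞⊞⊞⊞⊞⊞⊞⊞⊞⊞⊞⊞⊞

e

?????????????
?????????????
?????????????
?????????????
???∙≋∘∘∙∘????
??∘≋∙∘∘⊛∘????
??⊞∘⊞∙⊚∘∘????
??∘∙∘∘≋≋∙????
??∘∘∘⊞∙⊞∘????
⊞⊞⊞⊞⊞⊞⊞⊞⊞⊞⊞⊞⊞
⊞⊞⊞⊞⊞⊞⊞⊞⊞⊞⊞⊞⊞
⊞⊞⊞⊞⊞⊞⊞⊞⊞⊞⊞⊞⊞
⊞⊞⊞⊞⊞⊞⊞⊞⊞⊞⊞⊞⊞

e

?????????????
?????????????
?????????????
?????????????
??∙≋∘∘∙∘∘????
?∘≋∙∘∘⊛∘∘????
?⊞∘⊞∙⊛⊚∘⊛????
?∘∙∘∘≋≋∙∘????
?∘∘∘⊞∙⊞∘⊞????
⊞⊞⊞⊞⊞⊞⊞⊞⊞⊞⊞⊞⊞
⊞⊞⊞⊞⊞⊞⊞⊞⊞⊞⊞⊞⊞
⊞⊞⊞⊞⊞⊞⊞⊞⊞⊞⊞⊞⊞
⊞⊞⊞⊞⊞⊞⊞⊞⊞⊞⊞⊞⊞

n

?????????????
?????????????
?????????????
?????????????
????⊛∙∘∘∘????
??∙≋∘∘∙∘∘????
?∘≋∙∘∘⊚∘∘????
?⊞∘⊞∙⊛∘∘⊛????
?∘∙∘∘≋≋∙∘????
?∘∘∘⊞∙⊞∘⊞????
⊞⊞⊞⊞⊞⊞⊞⊞⊞⊞⊞⊞⊞
⊞⊞⊞⊞⊞⊞⊞⊞⊞⊞⊞⊞⊞
⊞⊞⊞⊞⊞⊞⊞⊞⊞⊞⊞⊞⊞

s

?????????????
?????????????
?????????????
????⊛∙∘∘∘????
??∙≋∘∘∙∘∘????
?∘≋∙∘∘⊛∘∘????
?⊞∘⊞∙⊛⊚∘⊛????
?∘∙∘∘≋≋∙∘????
?∘∘∘⊞∙⊞∘⊞????
⊞⊞⊞⊞⊞⊞⊞⊞⊞⊞⊞⊞⊞
⊞⊞⊞⊞⊞⊞⊞⊞⊞⊞⊞⊞⊞
⊞⊞⊞⊞⊞⊞⊞⊞⊞⊞⊞⊞⊞
⊞⊞⊞⊞⊞⊞⊞⊞⊞⊞⊞⊞⊞

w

?????????????
?????????????
?????????????
?????⊛∙∘∘∘???
???∙≋∘∘∙∘∘???
??∘≋∙∘∘⊛∘∘???
??⊞∘⊞∙⊚∘∘⊛???
??∘∙∘∘≋≋∙∘???
??∘∘∘⊞∙⊞∘⊞???
⊞⊞⊞⊞⊞⊞⊞⊞⊞⊞⊞⊞⊞
⊞⊞⊞⊞⊞⊞⊞⊞⊞⊞⊞⊞⊞
⊞⊞⊞⊞⊞⊞⊞⊞⊞⊞⊞⊞⊞
⊞⊞⊞⊞⊞⊞⊞⊞⊞⊞⊞⊞⊞

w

?????????????
?????????????
?????????????
??????⊛∙∘∘∘??
????∙≋∘∘∙∘∘??
???∘≋∙∘∘⊛∘∘??
???⊞∘⊞⊚⊛∘∘⊛??
???∘∙∘∘≋≋∙∘??
???∘∘∘⊞∙⊞∘⊞??
⊞⊞⊞⊞⊞⊞⊞⊞⊞⊞⊞⊞⊞
⊞⊞⊞⊞⊞⊞⊞⊞⊞⊞⊞⊞⊞
⊞⊞⊞⊞⊞⊞⊞⊞⊞⊞⊞⊞⊞
⊞⊞⊞⊞⊞⊞⊞⊞⊞⊞⊞⊞⊞

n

?????????????
?????????????
?????????????
?????????????
????∙⊞⊛∙∘∘∘??
????∙≋∘∘∙∘∘??
???∘≋∙⊚∘⊛∘∘??
???⊞∘⊞∙⊛∘∘⊛??
???∘∙∘∘≋≋∙∘??
???∘∘∘⊞∙⊞∘⊞??
⊞⊞⊞⊞⊞⊞⊞⊞⊞⊞⊞⊞⊞
⊞⊞⊞⊞⊞⊞⊞⊞⊞⊞⊞⊞⊞
⊞⊞⊞⊞⊞⊞⊞⊞⊞⊞⊞⊞⊞

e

?????????????
?????????????
?????????????
?????????????
???∙⊞⊛∙∘∘∘???
???∙≋∘∘∙∘∘???
??∘≋∙∘⊚⊛∘∘???
??⊞∘⊞∙⊛∘∘⊛???
??∘∙∘∘≋≋∙∘???
??∘∘∘⊞∙⊞∘⊞???
⊞⊞⊞⊞⊞⊞⊞⊞⊞⊞⊞⊞⊞
⊞⊞⊞⊞⊞⊞⊞⊞⊞⊞⊞⊞⊞
⊞⊞⊞⊞⊞⊞⊞⊞⊞⊞⊞⊞⊞

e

?????????????
?????????????
?????????????
?????????????
??∙⊞⊛∙∘∘∘????
??∙≋∘∘∙∘∘????
?∘≋∙∘∘⊚∘∘????
?⊞∘⊞∙⊛∘∘⊛????
?∘∙∘∘≋≋∙∘????
?∘∘∘⊞∙⊞∘⊞????
⊞⊞⊞⊞⊞⊞⊞⊞⊞⊞⊞⊞⊞
⊞⊞⊞⊞⊞⊞⊞⊞⊞⊞⊞⊞⊞
⊞⊞⊞⊞⊞⊞⊞⊞⊞⊞⊞⊞⊞

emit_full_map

?∙⊞⊛∙∘∘∘
?∙≋∘∘∙∘∘
∘≋∙∘∘⊚∘∘
⊞∘⊞∙⊛∘∘⊛
∘∙∘∘≋≋∙∘
∘∘∘⊞∙⊞∘⊞

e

?????????????
?????????????
?????????????
?????????????
?∙⊞⊛∙∘∘∘⊛????
?∙≋∘∘∙∘∘∘????
∘≋∙∘∘⊛⊚∘∘????
⊞∘⊞∙⊛∘∘⊛∘????
∘∙∘∘≋≋∙∘⊛????
∘∘∘⊞∙⊞∘⊞?????
⊞⊞⊞⊞⊞⊞⊞⊞⊞⊞⊞⊞⊞
⊞⊞⊞⊞⊞⊞⊞⊞⊞⊞⊞⊞⊞
⊞⊞⊞⊞⊞⊞⊞⊞⊞⊞⊞⊞⊞

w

?????????????
?????????????
?????????????
?????????????
??∙⊞⊛∙∘∘∘⊛???
??∙≋∘∘∙∘∘∘???
?∘≋∙∘∘⊚∘∘∘???
?⊞∘⊞∙⊛∘∘⊛∘???
?∘∙∘∘≋≋∙∘⊛???
?∘∘∘⊞∙⊞∘⊞????
⊞⊞⊞⊞⊞⊞⊞⊞⊞⊞⊞⊞⊞
⊞⊞⊞⊞⊞⊞⊞⊞⊞⊞⊞⊞⊞
⊞⊞⊞⊞⊞⊞⊞⊞⊞⊞⊞⊞⊞

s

?????????????
?????????????
?????????????
??∙⊞⊛∙∘∘∘⊛???
??∙≋∘∘∙∘∘∘???
?∘≋∙∘∘⊛∘∘∘???
?⊞∘⊞∙⊛⊚∘⊛∘???
?∘∙∘∘≋≋∙∘⊛???
?∘∘∘⊞∙⊞∘⊞????
⊞⊞⊞⊞⊞⊞⊞⊞⊞⊞⊞⊞⊞
⊞⊞⊞⊞⊞⊞⊞⊞⊞⊞⊞⊞⊞
⊞⊞⊞⊞⊞⊞⊞⊞⊞⊞⊞⊞⊞
⊞⊞⊞⊞⊞⊞⊞⊞⊞⊞⊞⊞⊞

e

?????????????
?????????????
?????????????
?∙⊞⊛∙∘∘∘⊛????
?∙≋∘∘∙∘∘∘????
∘≋∙∘∘⊛∘∘∘????
⊞∘⊞∙⊛∘⊚⊛∘????
∘∙∘∘≋≋∙∘⊛????
∘∘∘⊞∙⊞∘⊞∘????
⊞⊞⊞⊞⊞⊞⊞⊞⊞⊞⊞⊞⊞
⊞⊞⊞⊞⊞⊞⊞⊞⊞⊞⊞⊞⊞
⊞⊞⊞⊞⊞⊞⊞⊞⊞⊞⊞⊞⊞
⊞⊞⊞⊞⊞⊞⊞⊞⊞⊞⊞⊞⊞

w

?????????????
?????????????
?????????????
??∙⊞⊛∙∘∘∘⊛???
??∙≋∘∘∙∘∘∘???
?∘≋∙∘∘⊛∘∘∘???
?⊞∘⊞∙⊛⊚∘⊛∘???
?∘∙∘∘≋≋∙∘⊛???
?∘∘∘⊞∙⊞∘⊞∘???
⊞⊞⊞⊞⊞⊞⊞⊞⊞⊞⊞⊞⊞
⊞⊞⊞⊞⊞⊞⊞⊞⊞⊞⊞⊞⊞
⊞⊞⊞⊞⊞⊞⊞⊞⊞⊞⊞⊞⊞
⊞⊞⊞⊞⊞⊞⊞⊞⊞⊞⊞⊞⊞

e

?????????????
?????????????
?????????????
?∙⊞⊛∙∘∘∘⊛????
?∙≋∘∘∙∘∘∘????
∘≋∙∘∘⊛∘∘∘????
⊞∘⊞∙⊛∘⊚⊛∘????
∘∙∘∘≋≋∙∘⊛????
∘∘∘⊞∙⊞∘⊞∘????
⊞⊞⊞⊞⊞⊞⊞⊞⊞⊞⊞⊞⊞
⊞⊞⊞⊞⊞⊞⊞⊞⊞⊞⊞⊞⊞
⊞⊞⊞⊞⊞⊞⊞⊞⊞⊞⊞⊞⊞
⊞⊞⊞⊞⊞⊞⊞⊞⊞⊞⊞⊞⊞

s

?????????????
?????????????
?∙⊞⊛∙∘∘∘⊛????
?∙≋∘∘∙∘∘∘????
∘≋∙∘∘⊛∘∘∘????
⊞∘⊞∙⊛∘∘⊛∘????
∘∙∘∘≋≋⊚∘⊛????
∘∘∘⊞∙⊞∘⊞∘????
⊞⊞⊞⊞⊞⊞⊞⊞⊞⊞⊞⊞⊞
⊞⊞⊞⊞⊞⊞⊞⊞⊞⊞⊞⊞⊞
⊞⊞⊞⊞⊞⊞⊞⊞⊞⊞⊞⊞⊞
⊞⊞⊞⊞⊞⊞⊞⊞⊞⊞⊞⊞⊞
⊞⊞⊞⊞⊞⊞⊞⊞⊞⊞⊞⊞⊞

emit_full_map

?∙⊞⊛∙∘∘∘⊛
?∙≋∘∘∙∘∘∘
∘≋∙∘∘⊛∘∘∘
⊞∘⊞∙⊛∘∘⊛∘
∘∙∘∘≋≋⊚∘⊛
∘∘∘⊞∙⊞∘⊞∘
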